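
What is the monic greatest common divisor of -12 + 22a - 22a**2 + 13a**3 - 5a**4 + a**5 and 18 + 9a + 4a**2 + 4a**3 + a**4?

Apply the Euclidean algorithm:
  a**5 - 5a**4 + 13a**3 - 22a**2 + 22a - 12 = (a - 9)(a**4 + 4a**3 + 4a**2 + 9a + 18) + (45a**3 + 5a**2 + 85a + 150)
  a**4 + 4a**3 + 4a**2 + 9a + 18 = ((1/45)a + 7/81)(45a**3 + 5a**2 + 85a + 150) + ((136/81)a**2 - (136/81)a + 136/27)
  45a**3 + 5a**2 + 85a + 150 = ((3645/136)a + 2025/68)((136/81)a**2 - (136/81)a + 136/27) + (0)
Last nonzero remainder: (136/81)a**2 - (136/81)a + 136/27. Dividing through by 136/81 gives the monic gcd a**2 - a + 3.

3 - a + a**2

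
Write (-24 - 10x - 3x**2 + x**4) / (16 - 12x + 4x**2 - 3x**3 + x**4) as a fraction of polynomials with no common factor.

(-6 - x + x**2)/(4 - 4x + x**2)

Repeated division with remainder:
  x**4 - 3x**2 - 10x - 24 = (x**4 - 3x**3 + 4x**2 - 12x + 16) + (3x**3 - 7x**2 + 2x - 40)
  x**4 - 3x**3 + 4x**2 - 12x + 16 = ((1/3)x - 2/9)(3x**3 - 7x**2 + 2x - 40) + ((16/9)x**2 + (16/9)x + 64/9)
  3x**3 - 7x**2 + 2x - 40 = ((27/16)x - 45/8)((16/9)x**2 + (16/9)x + 64/9) + (0)
Last nonzero remainder: (16/9)x**2 + (16/9)x + 64/9. Dividing through by 16/9 gives the monic gcd x**2 + x + 4.
Cancel x**2 + x + 4 from numerator and denominator to get the reduced form.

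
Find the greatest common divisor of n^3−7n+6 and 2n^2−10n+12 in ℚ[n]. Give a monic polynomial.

By polynomial division,
  n^3−7n+6 = ((1/2)n+5/2)(2n^2−10n+12) + (12n−24)
  2n^2−10n+12 = ((1/6)n−1/2)(12n−24) + (0)
Last nonzero remainder: 12n−24. Dividing through by 12 gives the monic gcd n−2.

n−2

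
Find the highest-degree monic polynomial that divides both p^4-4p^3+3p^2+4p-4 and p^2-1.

p^2-1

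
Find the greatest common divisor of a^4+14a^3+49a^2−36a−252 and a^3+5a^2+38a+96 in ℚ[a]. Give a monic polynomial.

a+3

By polynomial division,
  a^4+14a^3+49a^2−36a−252 = (a+9)(a^3+5a^2+38a+96) + (−34a^2−474a−1116)
  a^3+5a^2+38a+96 = (−(1/34)a+76/289)(−34a^2−474a−1116) + ((37520/289)a+112560/289)
  −34a^2−474a−1116 = (−(4913/18760)a−26877/9380)((37520/289)a+112560/289) + (0)
Last nonzero remainder: (37520/289)a+112560/289. Dividing through by 37520/289 gives the monic gcd a+3.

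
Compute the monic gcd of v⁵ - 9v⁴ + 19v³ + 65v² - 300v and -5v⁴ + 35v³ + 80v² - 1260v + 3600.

v² - 7v + 20

Repeated division with remainder:
  v⁵ - 9v⁴ + 19v³ + 65v² - 300v = (-(1/5)v + 2/5)(-5v⁴ + 35v³ + 80v² - 1260v + 3600) + (21v³ - 219v² + 924v - 1440)
  -5v⁴ + 35v³ + 80v² - 1260v + 3600 = (-(5/21)v - 40/49)(21v³ - 219v² + 924v - 1440) + ((5940/49)v² - (5940/7)v + 118800/49)
  21v³ - 219v² + 924v - 1440 = ((343/1980)v - 98/165)((5940/49)v² - (5940/7)v + 118800/49) + (0)
Last nonzero remainder: (5940/49)v² - (5940/7)v + 118800/49. Dividing through by 5940/49 gives the monic gcd v² - 7v + 20.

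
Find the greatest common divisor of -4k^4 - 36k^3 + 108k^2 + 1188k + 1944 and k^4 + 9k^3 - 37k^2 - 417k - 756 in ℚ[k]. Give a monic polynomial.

k^2 + 12k + 27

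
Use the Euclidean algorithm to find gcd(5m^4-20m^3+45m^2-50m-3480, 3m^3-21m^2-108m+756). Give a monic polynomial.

By polynomial division,
  5m^4-20m^3+45m^2-50m-3480 = ((5/3)m+5)(3m^3-21m^2-108m+756) + (330m^2-770m-7260)
  3m^3-21m^2-108m+756 = ((1/110)m-7/165)(330m^2-770m-7260) + (-(224/3)m+448)
  330m^2-770m-7260 = (-(495/112)m-1815/112)(-(224/3)m+448) + (0)
Last nonzero remainder: -(224/3)m+448. Dividing through by -224/3 gives the monic gcd m-6.

m-6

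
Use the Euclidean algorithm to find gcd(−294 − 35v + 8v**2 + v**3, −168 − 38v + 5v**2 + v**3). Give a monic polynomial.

−42 + v + v**2

Repeated division with remainder:
  v**3 + 8v**2 − 35v − 294 = (v**3 + 5v**2 − 38v − 168) + (3v**2 + 3v − 126)
  v**3 + 5v**2 − 38v − 168 = ((1/3)v + 4/3)(3v**2 + 3v − 126) + (0)
Last nonzero remainder: 3v**2 + 3v − 126. Dividing through by 3 gives the monic gcd v**2 + v − 42.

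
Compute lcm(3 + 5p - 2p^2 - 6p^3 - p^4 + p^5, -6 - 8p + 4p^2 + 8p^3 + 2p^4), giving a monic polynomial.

9 + 18p - p^2 - 20p^3 - 9p^4 + 2p^5 + p^6

By polynomial division,
  p^5 - p^4 - 6p^3 - 2p^2 + 5p + 3 = ((1/2)p - 5/2)(2p^4 + 8p^3 + 4p^2 - 8p - 6) + (12p^3 + 12p^2 - 12p - 12)
  2p^4 + 8p^3 + 4p^2 - 8p - 6 = ((1/6)p + 1/2)(12p^3 + 12p^2 - 12p - 12) + (0)
Last nonzero remainder: 12p^3 + 12p^2 - 12p - 12. Dividing through by 12 gives the monic gcd p^3 + p^2 - p - 1.
Then lcm(f, g) = f·g / gcd(f, g); expanding and making the result monic gives the answer.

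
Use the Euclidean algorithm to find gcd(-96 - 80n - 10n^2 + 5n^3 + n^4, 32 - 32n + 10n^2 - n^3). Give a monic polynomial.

-4 + n

Apply the Euclidean algorithm:
  n^4 + 5n^3 - 10n^2 - 80n - 96 = (-n - 15)(-n^3 + 10n^2 - 32n + 32) + (108n^2 - 528n + 384)
  -n^3 + 10n^2 - 32n + 32 = (-(1/108)n + 23/486)(108n^2 - 528n + 384) + (-(280/81)n + 1120/81)
  108n^2 - 528n + 384 = (-(2187/70)n + 972/35)(-(280/81)n + 1120/81) + (0)
Last nonzero remainder: -(280/81)n + 1120/81. Dividing through by -280/81 gives the monic gcd n - 4.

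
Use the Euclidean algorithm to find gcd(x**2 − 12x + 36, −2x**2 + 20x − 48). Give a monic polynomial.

Apply the Euclidean algorithm:
  x**2 − 12x + 36 = (−1/2)(−2x**2 + 20x − 48) + (−2x + 12)
  −2x**2 + 20x − 48 = (x − 4)(−2x + 12) + (0)
Last nonzero remainder: −2x + 12. Dividing through by −2 gives the monic gcd x − 6.

x − 6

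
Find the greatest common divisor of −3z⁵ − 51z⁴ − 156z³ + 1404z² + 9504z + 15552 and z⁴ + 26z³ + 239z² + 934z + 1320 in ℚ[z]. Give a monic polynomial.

z² + 10z + 24

Euclidean algorithm in ℚ[z]:
  −3z⁵ − 51z⁴ − 156z³ + 1404z² + 9504z + 15552 = (−3z + 27)(z⁴ + 26z³ + 239z² + 934z + 1320) + (−141z³ − 2247z² − 11754z − 20088)
  z⁴ + 26z³ + 239z² + 934z + 1320 = (−(1/141)z − 473/6627)(−141z³ − 2247z² − 11754z − 20088) + (−(10472/2209)z² − (104720/2209)z − 251328/2209)
  −141z³ − 2247z² − 11754z − 20088 = ((311469/10472)z + 1848933/10472)(−(10472/2209)z² − (104720/2209)z − 251328/2209) + (0)
Last nonzero remainder: −(10472/2209)z² − (104720/2209)z − 251328/2209. Dividing through by −10472/2209 gives the monic gcd z² + 10z + 24.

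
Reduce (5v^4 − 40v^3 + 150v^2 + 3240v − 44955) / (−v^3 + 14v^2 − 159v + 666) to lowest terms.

Euclidean algorithm in ℚ[v]:
  5v^4 − 40v^3 + 150v^2 + 3240v − 44955 = (−5v − 30)(−v^3 + 14v^2 − 159v + 666) + (−225v^2 + 1800v − 24975)
  −v^3 + 14v^2 − 159v + 666 = ((1/225)v − 2/75)(−225v^2 + 1800v − 24975) + (0)
Last nonzero remainder: −225v^2 + 1800v − 24975. Dividing through by −225 gives the monic gcd v^2 − 8v + 111.
Cancel v^2 − 8v + 111 from numerator and denominator to get the reduced form.

(−5v^2 + 405)/(v − 6)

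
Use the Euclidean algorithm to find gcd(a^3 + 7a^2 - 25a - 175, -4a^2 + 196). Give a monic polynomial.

a + 7

Repeated division with remainder:
  a^3 + 7a^2 - 25a - 175 = (-(1/4)a - 7/4)(-4a^2 + 196) + (24a + 168)
  -4a^2 + 196 = (-(1/6)a + 7/6)(24a + 168) + (0)
Last nonzero remainder: 24a + 168. Dividing through by 24 gives the monic gcd a + 7.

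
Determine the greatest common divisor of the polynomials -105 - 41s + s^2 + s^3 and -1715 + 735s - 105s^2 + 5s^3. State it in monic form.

-7 + s

Repeated division with remainder:
  s^3 + s^2 - 41s - 105 = (1/5)(5s^3 - 105s^2 + 735s - 1715) + (22s^2 - 188s + 238)
  5s^3 - 105s^2 + 735s - 1715 = ((5/22)s - 685/242)(22s^2 - 188s + 238) + ((18000/121)s - 126000/121)
  22s^2 - 188s + 238 = ((1331/9000)s - 2057/9000)((18000/121)s - 126000/121) + (0)
Last nonzero remainder: (18000/121)s - 126000/121. Dividing through by 18000/121 gives the monic gcd s - 7.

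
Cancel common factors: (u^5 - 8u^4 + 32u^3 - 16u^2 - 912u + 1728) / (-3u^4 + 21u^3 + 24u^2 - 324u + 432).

(-u^2 + 4u - 36)/(3u - 9)

Apply the Euclidean algorithm:
  u^5 - 8u^4 + 32u^3 - 16u^2 - 912u + 1728 = (-(1/3)u + 1/3)(-3u^4 + 21u^3 + 24u^2 - 324u + 432) + (33u^3 - 132u^2 - 660u + 1584)
  -3u^4 + 21u^3 + 24u^2 - 324u + 432 = (-(1/11)u + 3/11)(33u^3 - 132u^2 - 660u + 1584) + (0)
Last nonzero remainder: 33u^3 - 132u^2 - 660u + 1584. Dividing through by 33 gives the monic gcd u^3 - 4u^2 - 20u + 48.
Cancel u^3 - 4u^2 - 20u + 48 from numerator and denominator to get the reduced form.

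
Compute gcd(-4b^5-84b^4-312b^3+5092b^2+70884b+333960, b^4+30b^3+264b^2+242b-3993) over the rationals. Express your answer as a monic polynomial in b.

b^2+22b+121

Euclidean algorithm in ℚ[b]:
  -4b^5-84b^4-312b^3+5092b^2+70884b+333960 = (-4b+36)(b^4+30b^3+264b^2+242b-3993) + (-336b^3-3444b^2+46200b+477708)
  b^4+30b^3+264b^2+242b-3993 = (-(1/336)b-79/1344)(-336b^3-3444b^2+46200b+477708) + ((3185/16)b^2+(35035/8)b+385385/16)
  -336b^3-3444b^2+46200b+477708 = (-(768/455)b+9024/455)((3185/16)b^2+(35035/8)b+385385/16) + (0)
Last nonzero remainder: (3185/16)b^2+(35035/8)b+385385/16. Dividing through by 3185/16 gives the monic gcd b^2+22b+121.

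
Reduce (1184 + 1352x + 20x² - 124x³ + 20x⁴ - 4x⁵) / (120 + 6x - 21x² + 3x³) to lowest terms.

(-148 - 132x + 12x² - 4x³)/(-15 + 3x)

Euclidean algorithm in ℚ[x]:
  -4x⁵ + 20x⁴ - 124x³ + 20x² + 1352x + 1184 = (-(4/3)x² - (8/3)x - 172/3)(3x³ - 21x² + 6x + 120) + (-1008x² + 2016x + 8064)
  3x³ - 21x² + 6x + 120 = (-(1/336)x + 5/336)(-1008x² + 2016x + 8064) + (0)
Last nonzero remainder: -1008x² + 2016x + 8064. Dividing through by -1008 gives the monic gcd x² - 2x - 8.
Cancel x² - 2x - 8 from numerator and denominator to get the reduced form.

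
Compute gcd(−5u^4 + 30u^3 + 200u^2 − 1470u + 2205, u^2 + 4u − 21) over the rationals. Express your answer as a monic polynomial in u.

Euclidean algorithm in ℚ[u]:
  −5u^4 + 30u^3 + 200u^2 − 1470u + 2205 = (−5u^2 + 50u − 105)(u^2 + 4u − 21) + (0)
The last nonzero remainder u^2 + 4u − 21 is already monic.

u^2 + 4u − 21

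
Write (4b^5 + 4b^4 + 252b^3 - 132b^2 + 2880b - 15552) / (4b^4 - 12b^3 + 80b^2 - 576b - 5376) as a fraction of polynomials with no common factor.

Repeated division with remainder:
  4b^5 + 4b^4 + 252b^3 - 132b^2 + 2880b - 15552 = (b + 4)(4b^4 - 12b^3 + 80b^2 - 576b - 5376) + (220b^3 + 124b^2 + 10560b + 5952)
  4b^4 - 12b^3 + 80b^2 - 576b - 5376 = ((1/55)b - 196/3025)(220b^3 + 124b^2 + 10560b + 5952) + (-(314496/3025)b^2 - 15095808/3025)
  220b^3 + 124b^2 + 10560b + 5952 = (-(166375/78624)b - 93775/78624)(-(314496/3025)b^2 - 15095808/3025) + (0)
Last nonzero remainder: -(314496/3025)b^2 - 15095808/3025. Dividing through by -314496/3025 gives the monic gcd b^2 + 48.
Cancel b^2 + 48 from numerator and denominator to get the reduced form.

(b^3 + b^2 + 15b - 81)/(b^2 - 3b - 28)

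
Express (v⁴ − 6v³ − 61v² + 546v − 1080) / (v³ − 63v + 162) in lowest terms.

By polynomial division,
  v⁴ − 6v³ − 61v² + 546v − 1080 = (v − 6)(v³ − 63v + 162) + (2v² + 6v − 108)
  v³ − 63v + 162 = ((1/2)v − 3/2)(2v² + 6v − 108) + (0)
Last nonzero remainder: 2v² + 6v − 108. Dividing through by 2 gives the monic gcd v² + 3v − 54.
Cancel v² + 3v − 54 from numerator and denominator to get the reduced form.

(v² − 9v + 20)/(v − 3)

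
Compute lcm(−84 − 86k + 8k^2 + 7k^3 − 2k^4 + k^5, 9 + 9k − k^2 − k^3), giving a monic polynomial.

−252 − 342k − 62k^2 + 29k^3 + k^4 + k^5 + k^6

Euclidean algorithm in ℚ[k]:
  k^5 − 2k^4 + 7k^3 + 8k^2 − 86k − 84 = (−k^2 + 3k − 19)(−k^3 − k^2 + 9k + 9) + (−29k^2 + 58k + 87)
  −k^3 − k^2 + 9k + 9 = ((1/29)k + 3/29)(−29k^2 + 58k + 87) + (0)
Last nonzero remainder: −29k^2 + 58k + 87. Dividing through by −29 gives the monic gcd k^2 − 2k − 3.
Then lcm(f, g) = f·g / gcd(f, g); expanding and making the result monic gives the answer.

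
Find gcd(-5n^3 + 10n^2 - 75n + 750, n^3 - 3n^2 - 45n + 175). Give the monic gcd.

n - 5

By polynomial division,
  -5n^3 + 10n^2 - 75n + 750 = (-5)(n^3 - 3n^2 - 45n + 175) + (-5n^2 - 300n + 1625)
  n^3 - 3n^2 - 45n + 175 = (-(1/5)n + 63/5)(-5n^2 - 300n + 1625) + (4060n - 20300)
  -5n^2 - 300n + 1625 = (-(1/812)n - 65/812)(4060n - 20300) + (0)
Last nonzero remainder: 4060n - 20300. Dividing through by 4060 gives the monic gcd n - 5.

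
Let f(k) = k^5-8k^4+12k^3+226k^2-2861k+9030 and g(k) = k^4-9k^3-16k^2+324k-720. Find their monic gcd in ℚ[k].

k^2-11k+30

Euclidean algorithm in ℚ[k]:
  k^5-8k^4+12k^3+226k^2-2861k+9030 = (k+1)(k^4-9k^3-16k^2+324k-720) + (37k^3-82k^2-2465k+9750)
  k^4-9k^3-16k^2+324k-720 = ((1/37)k-251/1369)(37k^3-82k^2-2465k+9750) + ((48719/1369)k^2-(535909/1369)k+1461570/1369)
  37k^3-82k^2-2465k+9750 = ((50653/48719)k+444925/48719)((48719/1369)k^2-(535909/1369)k+1461570/1369) + (0)
Last nonzero remainder: (48719/1369)k^2-(535909/1369)k+1461570/1369. Dividing through by 48719/1369 gives the monic gcd k^2-11k+30.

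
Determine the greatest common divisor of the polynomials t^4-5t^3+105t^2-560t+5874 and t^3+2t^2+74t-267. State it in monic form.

t^2+5t+89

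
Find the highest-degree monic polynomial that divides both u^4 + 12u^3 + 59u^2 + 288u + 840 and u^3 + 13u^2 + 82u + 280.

Euclidean algorithm in ℚ[u]:
  u^4 + 12u^3 + 59u^2 + 288u + 840 = (u − 1)(u^3 + 13u^2 + 82u + 280) + (−10u^2 + 90u + 1120)
  u^3 + 13u^2 + 82u + 280 = (−(1/10)u − 11/5)(−10u^2 + 90u + 1120) + (392u + 2744)
  −10u^2 + 90u + 1120 = (−(5/196)u + 20/49)(392u + 2744) + (0)
Last nonzero remainder: 392u + 2744. Dividing through by 392 gives the monic gcd u + 7.

u + 7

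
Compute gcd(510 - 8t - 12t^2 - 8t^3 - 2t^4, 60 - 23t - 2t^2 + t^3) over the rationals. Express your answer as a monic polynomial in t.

-15 + 2t + t^2

Euclidean algorithm in ℚ[t]:
  -2t^4 - 8t^3 - 12t^2 - 8t + 510 = (-2t - 12)(t^3 - 2t^2 - 23t + 60) + (-82t^2 - 164t + 1230)
  t^3 - 2t^2 - 23t + 60 = (-(1/82)t + 2/41)(-82t^2 - 164t + 1230) + (0)
Last nonzero remainder: -82t^2 - 164t + 1230. Dividing through by -82 gives the monic gcd t^2 + 2t - 15.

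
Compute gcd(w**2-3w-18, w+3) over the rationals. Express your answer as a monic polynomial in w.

Apply the Euclidean algorithm:
  w**2-3w-18 = (w-6)(w+3) + (0)
The last nonzero remainder w+3 is already monic.

w+3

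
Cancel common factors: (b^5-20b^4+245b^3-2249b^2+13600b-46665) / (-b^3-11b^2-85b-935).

(-b^3+20b^2-160b+549)/(b+11)

By polynomial division,
  b^5-20b^4+245b^3-2249b^2+13600b-46665 = (-b^2+31b-501)(-b^3-11b^2-85b-935) + (-6060b^2-515100)
  -b^3-11b^2-85b-935 = ((1/6060)b+11/6060)(-6060b^2-515100) + (0)
Last nonzero remainder: -6060b^2-515100. Dividing through by -6060 gives the monic gcd b^2+85.
Cancel b^2+85 from numerator and denominator to get the reduced form.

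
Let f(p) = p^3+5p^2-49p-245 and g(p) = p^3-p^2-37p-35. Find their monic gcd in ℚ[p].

p^2-2p-35

By polynomial division,
  p^3+5p^2-49p-245 = (p^3-p^2-37p-35) + (6p^2-12p-210)
  p^3-p^2-37p-35 = ((1/6)p+1/6)(6p^2-12p-210) + (0)
Last nonzero remainder: 6p^2-12p-210. Dividing through by 6 gives the monic gcd p^2-2p-35.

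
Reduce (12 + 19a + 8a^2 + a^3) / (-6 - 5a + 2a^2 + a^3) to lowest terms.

(4 + a)/(-2 + a)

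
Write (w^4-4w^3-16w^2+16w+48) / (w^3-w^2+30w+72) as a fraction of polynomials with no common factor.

(w^3-6w^2-4w+24)/(w^2-3w+36)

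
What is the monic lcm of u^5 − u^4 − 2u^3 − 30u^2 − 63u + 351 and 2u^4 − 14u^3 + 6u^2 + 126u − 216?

u^6 − 5u^5 + 2u^4 − 22u^3 + 57u^2 + 603u − 1404

Apply the Euclidean algorithm:
  u^5 − u^4 − 2u^3 − 30u^2 − 63u + 351 = ((1/2)u + 3)(2u^4 − 14u^3 + 6u^2 + 126u − 216) + (37u^3 − 111u^2 − 333u + 999)
  2u^4 − 14u^3 + 6u^2 + 126u − 216 = ((2/37)u − 8/37)(37u^3 − 111u^2 − 333u + 999) + (0)
Last nonzero remainder: 37u^3 − 111u^2 − 333u + 999. Dividing through by 37 gives the monic gcd u^3 − 3u^2 − 9u + 27.
Then lcm(f, g) = f·g / gcd(f, g); expanding and making the result monic gives the answer.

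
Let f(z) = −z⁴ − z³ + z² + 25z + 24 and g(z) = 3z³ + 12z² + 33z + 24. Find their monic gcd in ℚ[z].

z³ + 4z² + 11z + 8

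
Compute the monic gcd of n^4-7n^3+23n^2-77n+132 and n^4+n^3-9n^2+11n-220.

Euclidean algorithm in ℚ[n]:
  n^4-7n^3+23n^2-77n+132 = (n^4+n^3-9n^2+11n-220) + (-8n^3+32n^2-88n+352)
  n^4+n^3-9n^2+11n-220 = (-(1/8)n-5/8)(-8n^3+32n^2-88n+352) + (0)
Last nonzero remainder: -8n^3+32n^2-88n+352. Dividing through by -8 gives the monic gcd n^3-4n^2+11n-44.

n^3-4n^2+11n-44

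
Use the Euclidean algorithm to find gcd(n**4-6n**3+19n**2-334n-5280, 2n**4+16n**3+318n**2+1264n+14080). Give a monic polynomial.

n**2-n+80

Euclidean algorithm in ℚ[n]:
  n**4-6n**3+19n**2-334n-5280 = (1/2)(2n**4+16n**3+318n**2+1264n+14080) + (-14n**3-140n**2-966n-12320)
  2n**4+16n**3+318n**2+1264n+14080 = (-(1/7)n+2/7)(-14n**3-140n**2-966n-12320) + (220n**2-220n+17600)
  -14n**3-140n**2-966n-12320 = (-(7/110)n-7/10)(220n**2-220n+17600) + (0)
Last nonzero remainder: 220n**2-220n+17600. Dividing through by 220 gives the monic gcd n**2-n+80.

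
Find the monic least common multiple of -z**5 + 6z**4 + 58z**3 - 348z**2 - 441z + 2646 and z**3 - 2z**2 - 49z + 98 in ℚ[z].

Repeated division with remainder:
  -z**5 + 6z**4 + 58z**3 - 348z**2 - 441z + 2646 = (-z**2 + 4z + 17)(z**3 - 2z**2 - 49z + 98) + (-20z**2 + 980)
  z**3 - 2z**2 - 49z + 98 = (-(1/20)z + 1/10)(-20z**2 + 980) + (0)
Last nonzero remainder: -20z**2 + 980. Dividing through by -20 gives the monic gcd z**2 - 49.
Then lcm(f, g) = f·g / gcd(f, g); expanding and making the result monic gives the answer.

z**6 - 8z**5 - 46z**4 + 464z**3 - 255z**2 - 3528z + 5292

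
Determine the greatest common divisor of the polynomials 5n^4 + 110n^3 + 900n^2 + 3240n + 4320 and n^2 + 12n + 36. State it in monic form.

By polynomial division,
  5n^4 + 110n^3 + 900n^2 + 3240n + 4320 = (5n^2 + 50n + 120)(n^2 + 12n + 36) + (0)
The last nonzero remainder n^2 + 12n + 36 is already monic.

n^2 + 12n + 36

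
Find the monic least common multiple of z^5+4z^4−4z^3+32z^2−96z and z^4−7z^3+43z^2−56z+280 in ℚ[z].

By polynomial division,
  z^5+4z^4−4z^3+32z^2−96z = (z+11)(z^4−7z^3+43z^2−56z+280) + (30z^3−385z^2+240z−3080)
  z^4−7z^3+43z^2−56z+280 = ((1/30)z+7/36)(30z^3−385z^2+240z−3080) + ((3955/36)z^2+7910/9)
  30z^3−385z^2+240z−3080 = ((216/791)z−396/113)((3955/36)z^2+7910/9) + (0)
Last nonzero remainder: (3955/36)z^2+7910/9. Dividing through by 3955/36 gives the monic gcd z^2+8.
Then lcm(f, g) = f·g / gcd(f, g); expanding and making the result monic gives the answer.

z^7−3z^6+3z^5+200z^4−460z^3+1792z^2−3360z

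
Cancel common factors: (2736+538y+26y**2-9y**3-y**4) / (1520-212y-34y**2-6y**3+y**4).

Euclidean algorithm in ℚ[y]:
  -y**4-9y**3+26y**2+538y+2736 = (-1)(y**4-6y**3-34y**2-212y+1520) + (-15y**3-8y**2+326y+4256)
  y**4-6y**3-34y**2-212y+1520 = (-(1/15)y+98/225)(-15y**3-8y**2+326y+4256) + (-(1976/225)y**2-(15808/225)y-75088/225)
  -15y**3-8y**2+326y+4256 = ((3375/1976)y-3150/247)(-(1976/225)y**2-(15808/225)y-75088/225) + (0)
Last nonzero remainder: -(1976/225)y**2-(15808/225)y-75088/225. Dividing through by -1976/225 gives the monic gcd y**2+8y+38.
Cancel y**2+8y+38 from numerator and denominator to get the reduced form.

(72-y-y**2)/(40-14y+y**2)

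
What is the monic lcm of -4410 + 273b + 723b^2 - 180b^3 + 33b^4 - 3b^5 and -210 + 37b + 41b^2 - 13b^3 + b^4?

Euclidean algorithm in ℚ[b]:
  -3b^5 + 33b^4 - 180b^3 + 723b^2 + 273b - 4410 = (-3b - 6)(b^4 - 13b^3 + 41b^2 + 37b - 210) + (-135b^3 + 1080b^2 - 135b - 5670)
  b^4 - 13b^3 + 41b^2 + 37b - 210 = (-(1/135)b + 1/27)(-135b^3 + 1080b^2 - 135b - 5670) + (0)
Last nonzero remainder: -135b^3 + 1080b^2 - 135b - 5670. Dividing through by -135 gives the monic gcd b^3 - 8b^2 + b + 42.
Then lcm(f, g) = f·g / gcd(f, g); expanding and making the result monic gives the answer.

-7350 + 1925b + 1114b^2 - 541b^3 + 115b^4 - 16b^5 + b^6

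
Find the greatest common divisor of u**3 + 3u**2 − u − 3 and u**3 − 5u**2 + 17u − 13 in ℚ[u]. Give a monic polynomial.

u − 1

Apply the Euclidean algorithm:
  u**3 + 3u**2 − u − 3 = (u**3 − 5u**2 + 17u − 13) + (8u**2 − 18u + 10)
  u**3 − 5u**2 + 17u − 13 = ((1/8)u − 11/32)(8u**2 − 18u + 10) + ((153/16)u − 153/16)
  8u**2 − 18u + 10 = ((128/153)u − 160/153)((153/16)u − 153/16) + (0)
Last nonzero remainder: (153/16)u − 153/16. Dividing through by 153/16 gives the monic gcd u − 1.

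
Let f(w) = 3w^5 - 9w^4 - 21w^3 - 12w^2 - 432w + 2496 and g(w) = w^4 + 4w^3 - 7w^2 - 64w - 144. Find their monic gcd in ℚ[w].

Repeated division with remainder:
  3w^5 - 9w^4 - 21w^3 - 12w^2 - 432w + 2496 = (3w - 21)(w^4 + 4w^3 - 7w^2 - 64w - 144) + (84w^3 + 33w^2 - 1344w - 528)
  w^4 + 4w^3 - 7w^2 - 64w - 144 = ((1/84)w + 101/2352)(84w^3 + 33w^2 - 1344w - 528) + ((5945/784)w^2 - 5945/49)
  84w^3 + 33w^2 - 1344w - 528 = ((65856/5945)w + 25872/5945)((5945/784)w^2 - 5945/49) + (0)
Last nonzero remainder: (5945/784)w^2 - 5945/49. Dividing through by 5945/784 gives the monic gcd w^2 - 16.

w^2 - 16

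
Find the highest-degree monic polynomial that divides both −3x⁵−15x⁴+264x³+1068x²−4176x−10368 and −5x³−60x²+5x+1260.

Euclidean algorithm in ℚ[x]:
  −3x⁵−15x⁴+264x³+1068x²−4176x−10368 = ((3/5)x²−(21/5)x−9/5)(−5x³−60x²+5x+1260) + (225x²+1125x−8100)
  −5x³−60x²+5x+1260 = (−(1/45)x−7/45)(225x²+1125x−8100) + (0)
Last nonzero remainder: 225x²+1125x−8100. Dividing through by 225 gives the monic gcd x²+5x−36.

x²+5x−36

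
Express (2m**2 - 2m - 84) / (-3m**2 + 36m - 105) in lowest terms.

Repeated division with remainder:
  2m**2 - 2m - 84 = (-2/3)(-3m**2 + 36m - 105) + (22m - 154)
  -3m**2 + 36m - 105 = (-(3/22)m + 15/22)(22m - 154) + (0)
Last nonzero remainder: 22m - 154. Dividing through by 22 gives the monic gcd m - 7.
Cancel m - 7 from numerator and denominator to get the reduced form.

(-2m - 12)/(3m - 15)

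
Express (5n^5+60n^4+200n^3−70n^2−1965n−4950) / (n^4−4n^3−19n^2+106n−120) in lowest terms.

(5n^3+50n^2+175n+330)/(n^2−6n+8)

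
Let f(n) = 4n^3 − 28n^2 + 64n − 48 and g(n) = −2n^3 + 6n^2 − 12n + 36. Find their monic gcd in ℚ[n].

n − 3

Apply the Euclidean algorithm:
  4n^3 − 28n^2 + 64n − 48 = (−2)(−2n^3 + 6n^2 − 12n + 36) + (−16n^2 + 40n + 24)
  −2n^3 + 6n^2 − 12n + 36 = ((1/8)n − 1/16)(−16n^2 + 40n + 24) + (−(25/2)n + 75/2)
  −16n^2 + 40n + 24 = ((32/25)n + 16/25)(−(25/2)n + 75/2) + (0)
Last nonzero remainder: −(25/2)n + 75/2. Dividing through by −25/2 gives the monic gcd n − 3.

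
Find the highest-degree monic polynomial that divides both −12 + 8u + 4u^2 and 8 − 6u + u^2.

1

By polynomial division,
  4u^2 + 8u − 12 = (4)(u^2 − 6u + 8) + (32u − 44)
  u^2 − 6u + 8 = ((1/32)u − 37/256)(32u − 44) + (105/64)
  32u − 44 = ((2048/105)u − 2816/105)(105/64) + (0)
The last nonzero remainder is the constant 105/64, so the polynomials are coprime and gcd = 1.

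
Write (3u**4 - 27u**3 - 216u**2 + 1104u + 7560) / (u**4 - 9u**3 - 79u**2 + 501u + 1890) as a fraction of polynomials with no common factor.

Euclidean algorithm in ℚ[u]:
  3u**4 - 27u**3 - 216u**2 + 1104u + 7560 = (3)(u**4 - 9u**3 - 79u**2 + 501u + 1890) + (21u**2 - 399u + 1890)
  u**4 - 9u**3 - 79u**2 + 501u + 1890 = ((1/21)u**2 + (10/21)u + 1)(21u**2 - 399u + 1890) + (0)
Last nonzero remainder: 21u**2 - 399u + 1890. Dividing through by 21 gives the monic gcd u**2 - 19u + 90.
Cancel u**2 - 19u + 90 from numerator and denominator to get the reduced form.

(3u**2 + 30u + 84)/(u**2 + 10u + 21)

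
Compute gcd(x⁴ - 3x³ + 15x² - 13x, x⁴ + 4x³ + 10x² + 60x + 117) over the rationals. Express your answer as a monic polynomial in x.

x² - 2x + 13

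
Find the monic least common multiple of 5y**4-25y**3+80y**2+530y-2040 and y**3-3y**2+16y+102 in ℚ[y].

y**5-2y**4+y**3+154y**2-90y-1224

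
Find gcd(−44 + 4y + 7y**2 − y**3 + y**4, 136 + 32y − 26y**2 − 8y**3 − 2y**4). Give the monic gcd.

By polynomial division,
  y**4 − y**3 + 7y**2 + 4y − 44 = (−1/2)(−2y**4 − 8y**3 − 26y**2 + 32y + 136) + (−5y**3 − 6y**2 + 20y + 24)
  −2y**4 − 8y**3 − 26y**2 + 32y + 136 = ((2/5)y + 28/25)(−5y**3 − 6y**2 + 20y + 24) + (−(682/25)y**2 + 2728/25)
  −5y**3 − 6y**2 + 20y + 24 = ((125/682)y + 75/341)(−(682/25)y**2 + 2728/25) + (0)
Last nonzero remainder: −(682/25)y**2 + 2728/25. Dividing through by −682/25 gives the monic gcd y**2 − 4.

−4 + y**2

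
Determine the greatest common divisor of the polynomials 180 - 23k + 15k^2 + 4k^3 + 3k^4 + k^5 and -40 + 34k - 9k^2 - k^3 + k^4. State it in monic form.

20 - 7k + k^2 + k^3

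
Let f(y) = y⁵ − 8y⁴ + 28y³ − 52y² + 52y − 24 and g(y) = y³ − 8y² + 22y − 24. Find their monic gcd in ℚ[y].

y² − 4y + 6

Apply the Euclidean algorithm:
  y⁵ − 8y⁴ + 28y³ − 52y² + 52y − 24 = (y² + 6)(y³ − 8y² + 22y − 24) + (20y² − 80y + 120)
  y³ − 8y² + 22y − 24 = ((1/20)y − 1/5)(20y² − 80y + 120) + (0)
Last nonzero remainder: 20y² − 80y + 120. Dividing through by 20 gives the monic gcd y² − 4y + 6.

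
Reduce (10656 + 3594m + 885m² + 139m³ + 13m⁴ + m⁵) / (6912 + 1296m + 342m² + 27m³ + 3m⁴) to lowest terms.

(222 + 61m + 10m² + m³)/(144 + 18m + 3m²)

Repeated division with remainder:
  m⁵ + 13m⁴ + 139m³ + 885m² + 3594m + 10656 = ((1/3)m + 4/3)(3m⁴ + 27m³ + 342m² + 1296m + 6912) + (−11m³ − 3m² − 438m + 1440)
  3m⁴ + 27m³ + 342m² + 1296m + 6912 = (−(3/11)m − 288/121)(−11m³ − 3m² − 438m + 1440) + ((26064/121)m² + (78192/121)m + 1251072/121)
  −11m³ − 3m² − 438m + 1440 = (−(1331/26064)m + 605/4344)((26064/121)m² + (78192/121)m + 1251072/121) + (0)
Last nonzero remainder: (26064/121)m² + (78192/121)m + 1251072/121. Dividing through by 26064/121 gives the monic gcd m² + 3m + 48.
Cancel m² + 3m + 48 from numerator and denominator to get the reduced form.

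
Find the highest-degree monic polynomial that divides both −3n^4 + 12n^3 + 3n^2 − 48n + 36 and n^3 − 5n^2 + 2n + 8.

Euclidean algorithm in ℚ[n]:
  −3n^4 + 12n^3 + 3n^2 − 48n + 36 = (−3n − 3)(n^3 − 5n^2 + 2n + 8) + (−6n^2 − 18n + 60)
  n^3 − 5n^2 + 2n + 8 = (−(1/6)n + 4/3)(−6n^2 − 18n + 60) + (36n − 72)
  −6n^2 − 18n + 60 = (−(1/6)n − 5/6)(36n − 72) + (0)
Last nonzero remainder: 36n − 72. Dividing through by 36 gives the monic gcd n − 2.

n − 2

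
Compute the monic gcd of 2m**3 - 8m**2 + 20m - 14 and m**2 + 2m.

1

Repeated division with remainder:
  2m**3 - 8m**2 + 20m - 14 = (2m - 12)(m**2 + 2m) + (44m - 14)
  m**2 + 2m = ((1/44)m + 51/968)(44m - 14) + (357/484)
  44m - 14 = ((21296/357)m - 968/51)(357/484) + (0)
The last nonzero remainder is the constant 357/484, so the polynomials are coprime and gcd = 1.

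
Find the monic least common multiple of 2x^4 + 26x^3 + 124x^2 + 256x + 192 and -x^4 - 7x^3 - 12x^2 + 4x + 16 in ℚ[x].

x^6 + 14x^5 + 73x^4 + 164x^3 + 100x^2 - 160x - 192

Repeated division with remainder:
  2x^4 + 26x^3 + 124x^2 + 256x + 192 = (-2)(-x^4 - 7x^3 - 12x^2 + 4x + 16) + (12x^3 + 100x^2 + 264x + 224)
  -x^4 - 7x^3 - 12x^2 + 4x + 16 = (-(1/12)x + 1/9)(12x^3 + 100x^2 + 264x + 224) + (-(10/9)x^2 - (20/3)x - 80/9)
  12x^3 + 100x^2 + 264x + 224 = (-(54/5)x - 126/5)(-(10/9)x^2 - (20/3)x - 80/9) + (0)
Last nonzero remainder: -(10/9)x^2 - (20/3)x - 80/9. Dividing through by -10/9 gives the monic gcd x^2 + 6x + 8.
Then lcm(f, g) = f·g / gcd(f, g); expanding and making the result monic gives the answer.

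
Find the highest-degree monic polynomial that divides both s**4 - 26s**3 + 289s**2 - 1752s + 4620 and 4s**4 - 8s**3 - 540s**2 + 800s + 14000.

Apply the Euclidean algorithm:
  s**4 - 26s**3 + 289s**2 - 1752s + 4620 = (1/4)(4s**4 - 8s**3 - 540s**2 + 800s + 14000) + (-24s**3 + 424s**2 - 1952s + 1120)
  4s**4 - 8s**3 - 540s**2 + 800s + 14000 = (-(1/6)s - 47/18)(-24s**3 + 424s**2 - 1952s + 1120) + ((2176/9)s**2 - (36992/9)s + 152320/9)
  -24s**3 + 424s**2 - 1952s + 1120 = (-(27/272)s + 9/136)((2176/9)s**2 - (36992/9)s + 152320/9) + (0)
Last nonzero remainder: (2176/9)s**2 - (36992/9)s + 152320/9. Dividing through by 2176/9 gives the monic gcd s**2 - 17s + 70.

s**2 - 17s + 70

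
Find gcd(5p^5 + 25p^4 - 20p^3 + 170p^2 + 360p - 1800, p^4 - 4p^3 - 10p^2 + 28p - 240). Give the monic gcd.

By polynomial division,
  5p^5 + 25p^4 - 20p^3 + 170p^2 + 360p - 1800 = (5p + 45)(p^4 - 4p^3 - 10p^2 + 28p - 240) + (210p^3 + 480p^2 + 300p + 9000)
  p^4 - 4p^3 - 10p^2 + 28p - 240 = ((1/210)p - 22/735)(210p^3 + 480p^2 + 300p + 9000) + ((144/49)p^2 - (288/49)p + 1440/49)
  210p^3 + 480p^2 + 300p + 9000 = ((1715/24)p + 1225/4)((144/49)p^2 - (288/49)p + 1440/49) + (0)
Last nonzero remainder: (144/49)p^2 - (288/49)p + 1440/49. Dividing through by 144/49 gives the monic gcd p^2 - 2p + 10.

p^2 - 2p + 10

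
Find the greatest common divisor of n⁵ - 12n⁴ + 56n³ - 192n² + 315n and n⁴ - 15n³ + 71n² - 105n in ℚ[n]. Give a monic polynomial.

Euclidean algorithm in ℚ[n]:
  n⁵ - 12n⁴ + 56n³ - 192n² + 315n = (n + 3)(n⁴ - 15n³ + 71n² - 105n) + (30n³ - 300n² + 630n)
  n⁴ - 15n³ + 71n² - 105n = ((1/30)n - 1/6)(30n³ - 300n² + 630n) + (0)
Last nonzero remainder: 30n³ - 300n² + 630n. Dividing through by 30 gives the monic gcd n³ - 10n² + 21n.

n³ - 10n² + 21n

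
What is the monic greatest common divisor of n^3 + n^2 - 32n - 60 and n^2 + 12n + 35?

n + 5

Euclidean algorithm in ℚ[n]:
  n^3 + n^2 - 32n - 60 = (n - 11)(n^2 + 12n + 35) + (65n + 325)
  n^2 + 12n + 35 = ((1/65)n + 7/65)(65n + 325) + (0)
Last nonzero remainder: 65n + 325. Dividing through by 65 gives the monic gcd n + 5.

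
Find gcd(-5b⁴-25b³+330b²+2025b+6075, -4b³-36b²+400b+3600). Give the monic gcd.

By polynomial division,
  -5b⁴-25b³+330b²+2025b+6075 = ((5/4)b-5)(-4b³-36b²+400b+3600) + (-350b²-475b+24075)
  -4b³-36b²+400b+3600 = ((2/175)b+107/1225)(-350b²-475b+24075) + ((8151/49)b+73359/49)
  -350b²-475b+24075 = (-(17150/8151)b+131075/8151)((8151/49)b+73359/49) + (0)
Last nonzero remainder: (8151/49)b+73359/49. Dividing through by 8151/49 gives the monic gcd b+9.

b+9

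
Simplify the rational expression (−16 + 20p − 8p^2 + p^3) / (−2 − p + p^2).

(8 − 6p + p^2)/(1 + p)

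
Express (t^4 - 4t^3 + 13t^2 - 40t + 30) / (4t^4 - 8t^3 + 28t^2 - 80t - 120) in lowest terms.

(t - 1)/(4t + 4)

By polynomial division,
  t^4 - 4t^3 + 13t^2 - 40t + 30 = (1/4)(4t^4 - 8t^3 + 28t^2 - 80t - 120) + (-2t^3 + 6t^2 - 20t + 60)
  4t^4 - 8t^3 + 28t^2 - 80t - 120 = (-2t - 2)(-2t^3 + 6t^2 - 20t + 60) + (0)
Last nonzero remainder: -2t^3 + 6t^2 - 20t + 60. Dividing through by -2 gives the monic gcd t^3 - 3t^2 + 10t - 30.
Cancel t^3 - 3t^2 + 10t - 30 from numerator and denominator to get the reduced form.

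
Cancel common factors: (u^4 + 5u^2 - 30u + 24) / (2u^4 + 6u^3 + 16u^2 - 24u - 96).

(u - 1)/(2u + 4)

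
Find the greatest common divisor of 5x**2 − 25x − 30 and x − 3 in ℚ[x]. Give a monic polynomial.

1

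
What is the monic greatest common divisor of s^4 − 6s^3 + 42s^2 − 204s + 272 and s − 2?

Euclidean algorithm in ℚ[s]:
  s^4 − 6s^3 + 42s^2 − 204s + 272 = (s^3 − 4s^2 + 34s − 136)(s − 2) + (0)
The last nonzero remainder s − 2 is already monic.

s − 2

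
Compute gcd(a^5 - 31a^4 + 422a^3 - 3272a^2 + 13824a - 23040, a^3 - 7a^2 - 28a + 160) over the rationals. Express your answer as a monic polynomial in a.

a^2 - 12a + 32

Euclidean algorithm in ℚ[a]:
  a^5 - 31a^4 + 422a^3 - 3272a^2 + 13824a - 23040 = (a^2 - 24a + 282)(a^3 - 7a^2 - 28a + 160) + (-2130a^2 + 25560a - 68160)
  a^3 - 7a^2 - 28a + 160 = (-(1/2130)a - 1/426)(-2130a^2 + 25560a - 68160) + (0)
Last nonzero remainder: -2130a^2 + 25560a - 68160. Dividing through by -2130 gives the monic gcd a^2 - 12a + 32.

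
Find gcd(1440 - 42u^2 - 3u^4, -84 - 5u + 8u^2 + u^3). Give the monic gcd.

Repeated division with remainder:
  -3u^4 - 42u^2 + 1440 = (-3u + 24)(u^3 + 8u^2 - 5u - 84) + (-249u^2 - 132u + 3456)
  u^3 + 8u^2 - 5u - 84 = (-(1/249)u - 620/20667)(-249u^2 - 132u + 3456) + ((33891/6889)u + 135564/6889)
  -249u^2 - 132u + 3456 = (-(571787/11297)u + 1984032/11297)((33891/6889)u + 135564/6889) + (0)
Last nonzero remainder: (33891/6889)u + 135564/6889. Dividing through by 33891/6889 gives the monic gcd u + 4.

4 + u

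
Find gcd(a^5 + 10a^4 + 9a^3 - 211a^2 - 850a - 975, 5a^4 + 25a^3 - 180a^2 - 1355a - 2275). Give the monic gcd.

Apply the Euclidean algorithm:
  a^5 + 10a^4 + 9a^3 - 211a^2 - 850a - 975 = ((1/5)a + 1)(5a^4 + 25a^3 - 180a^2 - 1355a - 2275) + (20a^3 + 240a^2 + 960a + 1300)
  5a^4 + 25a^3 - 180a^2 - 1355a - 2275 = ((1/4)a - 7/4)(20a^3 + 240a^2 + 960a + 1300) + (0)
Last nonzero remainder: 20a^3 + 240a^2 + 960a + 1300. Dividing through by 20 gives the monic gcd a^3 + 12a^2 + 48a + 65.

a^3 + 12a^2 + 48a + 65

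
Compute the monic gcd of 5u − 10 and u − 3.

1

By polynomial division,
  5u − 10 = (5)(u − 3) + (5)
  u − 3 = ((1/5)u − 3/5)(5) + (0)
The last nonzero remainder is the constant 5, so the polynomials are coprime and gcd = 1.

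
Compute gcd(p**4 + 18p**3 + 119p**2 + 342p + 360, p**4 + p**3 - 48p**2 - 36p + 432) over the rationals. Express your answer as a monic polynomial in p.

p**2 + 10p + 24

Repeated division with remainder:
  p**4 + 18p**3 + 119p**2 + 342p + 360 = (p**4 + p**3 - 48p**2 - 36p + 432) + (17p**3 + 167p**2 + 378p - 72)
  p**4 + p**3 - 48p**2 - 36p + 432 = ((1/17)p - 150/289)(17p**3 + 167p**2 + 378p - 72) + ((4752/289)p**2 + (47520/289)p + 114048/289)
  17p**3 + 167p**2 + 378p - 72 = ((4913/4752)p - 289/1584)((4752/289)p**2 + (47520/289)p + 114048/289) + (0)
Last nonzero remainder: (4752/289)p**2 + (47520/289)p + 114048/289. Dividing through by 4752/289 gives the monic gcd p**2 + 10p + 24.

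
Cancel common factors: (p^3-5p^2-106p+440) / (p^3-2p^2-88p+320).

Euclidean algorithm in ℚ[p]:
  p^3-5p^2-106p+440 = (p^3-2p^2-88p+320) + (-3p^2-18p+120)
  p^3-2p^2-88p+320 = (-(1/3)p+8/3)(-3p^2-18p+120) + (0)
Last nonzero remainder: -3p^2-18p+120. Dividing through by -3 gives the monic gcd p^2+6p-40.
Cancel p^2+6p-40 from numerator and denominator to get the reduced form.

(p-11)/(p-8)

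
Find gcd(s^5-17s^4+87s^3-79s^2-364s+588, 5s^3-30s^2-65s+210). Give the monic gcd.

s^2-9s+14

Repeated division with remainder:
  s^5-17s^4+87s^3-79s^2-364s+588 = ((1/5)s^2-(11/5)s+34/5)(5s^3-30s^2-65s+210) + (-60s^2+540s-840)
  5s^3-30s^2-65s+210 = (-(1/12)s-1/4)(-60s^2+540s-840) + (0)
Last nonzero remainder: -60s^2+540s-840. Dividing through by -60 gives the monic gcd s^2-9s+14.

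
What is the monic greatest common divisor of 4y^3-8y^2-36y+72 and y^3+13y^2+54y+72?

y+3

Euclidean algorithm in ℚ[y]:
  4y^3-8y^2-36y+72 = (4)(y^3+13y^2+54y+72) + (-60y^2-252y-216)
  y^3+13y^2+54y+72 = (-(1/60)y-11/75)(-60y^2-252y-216) + ((336/25)y+1008/25)
  -60y^2-252y-216 = (-(125/28)y-75/14)((336/25)y+1008/25) + (0)
Last nonzero remainder: (336/25)y+1008/25. Dividing through by 336/25 gives the monic gcd y+3.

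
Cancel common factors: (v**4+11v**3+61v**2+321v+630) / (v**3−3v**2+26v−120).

(v**2+10v+21)/(v−4)

Repeated division with remainder:
  v**4+11v**3+61v**2+321v+630 = (v+14)(v**3−3v**2+26v−120) + (77v**2+77v+2310)
  v**3−3v**2+26v−120 = ((1/77)v−4/77)(77v**2+77v+2310) + (0)
Last nonzero remainder: 77v**2+77v+2310. Dividing through by 77 gives the monic gcd v**2+v+30.
Cancel v**2+v+30 from numerator and denominator to get the reduced form.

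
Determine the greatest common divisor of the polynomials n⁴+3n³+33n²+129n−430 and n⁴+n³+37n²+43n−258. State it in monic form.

n³−2n²+43n−86

Euclidean algorithm in ℚ[n]:
  n⁴+3n³+33n²+129n−430 = (n⁴+n³+37n²+43n−258) + (2n³−4n²+86n−172)
  n⁴+n³+37n²+43n−258 = ((1/2)n+3/2)(2n³−4n²+86n−172) + (0)
Last nonzero remainder: 2n³−4n²+86n−172. Dividing through by 2 gives the monic gcd n³−2n²+43n−86.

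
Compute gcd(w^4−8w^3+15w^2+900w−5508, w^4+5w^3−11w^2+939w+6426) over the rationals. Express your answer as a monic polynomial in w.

Apply the Euclidean algorithm:
  w^4−8w^3+15w^2+900w−5508 = (w^4+5w^3−11w^2+939w+6426) + (−13w^3+26w^2−39w−11934)
  w^4+5w^3−11w^2+939w+6426 = (−(1/13)w−7/13)(−13w^3+26w^2−39w−11934) + (0)
Last nonzero remainder: −13w^3+26w^2−39w−11934. Dividing through by −13 gives the monic gcd w^3−2w^2+3w+918.

w^3−2w^2+3w+918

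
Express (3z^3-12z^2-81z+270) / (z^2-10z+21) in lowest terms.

(3z^2-3z-90)/(z-7)

Euclidean algorithm in ℚ[z]:
  3z^3-12z^2-81z+270 = (3z+18)(z^2-10z+21) + (36z-108)
  z^2-10z+21 = ((1/36)z-7/36)(36z-108) + (0)
Last nonzero remainder: 36z-108. Dividing through by 36 gives the monic gcd z-3.
Cancel z-3 from numerator and denominator to get the reduced form.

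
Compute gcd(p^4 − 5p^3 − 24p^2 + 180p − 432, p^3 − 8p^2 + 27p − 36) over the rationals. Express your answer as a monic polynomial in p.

Apply the Euclidean algorithm:
  p^4 − 5p^3 − 24p^2 + 180p − 432 = (p + 3)(p^3 − 8p^2 + 27p − 36) + (−27p^2 + 135p − 324)
  p^3 − 8p^2 + 27p − 36 = (−(1/27)p + 1/9)(−27p^2 + 135p − 324) + (0)
Last nonzero remainder: −27p^2 + 135p − 324. Dividing through by −27 gives the monic gcd p^2 − 5p + 12.

p^2 − 5p + 12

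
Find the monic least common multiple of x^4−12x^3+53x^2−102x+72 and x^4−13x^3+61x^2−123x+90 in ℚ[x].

Repeated division with remainder:
  x^4−12x^3+53x^2−102x+72 = (x^4−13x^3+61x^2−123x+90) + (x^3−8x^2+21x−18)
  x^4−13x^3+61x^2−123x+90 = (x−5)(x^3−8x^2+21x−18) + (0)
The last nonzero remainder x^3−8x^2+21x−18 is already monic.
Then lcm(f, g) = f·g / gcd(f, g); expanding and making the result monic gives the answer.

x^5−17x^4+113x^3−367x^2+582x−360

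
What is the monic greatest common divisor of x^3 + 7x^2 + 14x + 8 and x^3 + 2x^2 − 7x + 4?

x + 4

Apply the Euclidean algorithm:
  x^3 + 7x^2 + 14x + 8 = (x^3 + 2x^2 − 7x + 4) + (5x^2 + 21x + 4)
  x^3 + 2x^2 − 7x + 4 = ((1/5)x − 11/25)(5x^2 + 21x + 4) + ((36/25)x + 144/25)
  5x^2 + 21x + 4 = ((125/36)x + 25/36)((36/25)x + 144/25) + (0)
Last nonzero remainder: (36/25)x + 144/25. Dividing through by 36/25 gives the monic gcd x + 4.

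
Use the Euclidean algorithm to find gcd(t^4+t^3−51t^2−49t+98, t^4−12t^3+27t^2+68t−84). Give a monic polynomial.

Euclidean algorithm in ℚ[t]:
  t^4+t^3−51t^2−49t+98 = (t^4−12t^3+27t^2+68t−84) + (13t^3−78t^2−117t+182)
  t^4−12t^3+27t^2+68t−84 = ((1/13)t−6/13)(13t^3−78t^2−117t+182) + (0)
Last nonzero remainder: 13t^3−78t^2−117t+182. Dividing through by 13 gives the monic gcd t^3−6t^2−9t+14.

t^3−6t^2−9t+14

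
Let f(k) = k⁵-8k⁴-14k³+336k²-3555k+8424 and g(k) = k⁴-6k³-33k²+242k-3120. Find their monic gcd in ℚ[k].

k³+4k²+7k+312

Repeated division with remainder:
  k⁵-8k⁴-14k³+336k²-3555k+8424 = (k-2)(k⁴-6k³-33k²+242k-3120) + (7k³+28k²+49k+2184)
  k⁴-6k³-33k²+242k-3120 = ((1/7)k-10/7)(7k³+28k²+49k+2184) + (0)
Last nonzero remainder: 7k³+28k²+49k+2184. Dividing through by 7 gives the monic gcd k³+4k²+7k+312.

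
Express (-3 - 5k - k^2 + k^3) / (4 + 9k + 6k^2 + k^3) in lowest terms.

Repeated division with remainder:
  k^3 - k^2 - 5k - 3 = (k^3 + 6k^2 + 9k + 4) + (-7k^2 - 14k - 7)
  k^3 + 6k^2 + 9k + 4 = (-(1/7)k - 4/7)(-7k^2 - 14k - 7) + (0)
Last nonzero remainder: -7k^2 - 14k - 7. Dividing through by -7 gives the monic gcd k^2 + 2k + 1.
Cancel k^2 + 2k + 1 from numerator and denominator to get the reduced form.

(-3 + k)/(4 + k)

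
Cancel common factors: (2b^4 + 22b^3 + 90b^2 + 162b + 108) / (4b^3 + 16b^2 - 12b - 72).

(b^2 + 5b + 6)/(2b - 4)

Euclidean algorithm in ℚ[b]:
  2b^4 + 22b^3 + 90b^2 + 162b + 108 = ((1/2)b + 7/2)(4b^3 + 16b^2 - 12b - 72) + (40b^2 + 240b + 360)
  4b^3 + 16b^2 - 12b - 72 = ((1/10)b - 1/5)(40b^2 + 240b + 360) + (0)
Last nonzero remainder: 40b^2 + 240b + 360. Dividing through by 40 gives the monic gcd b^2 + 6b + 9.
Cancel b^2 + 6b + 9 from numerator and denominator to get the reduced form.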